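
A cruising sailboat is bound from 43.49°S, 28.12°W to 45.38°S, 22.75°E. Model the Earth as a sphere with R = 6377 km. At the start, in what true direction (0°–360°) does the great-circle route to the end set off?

111.2°

N = sin Δλ·cos φ₂ = +0.5449;  D = cos φ₁ sin φ₂ − sin φ₁ cos φ₂ cos Δλ = -0.2113
initial course = atan2(N, D) = 111.20°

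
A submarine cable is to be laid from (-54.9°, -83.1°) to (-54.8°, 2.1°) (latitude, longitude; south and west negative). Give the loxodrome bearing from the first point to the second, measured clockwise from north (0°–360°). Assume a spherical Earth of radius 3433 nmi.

Δψ = ln[tan(π/4+φ₂/2)/tan(π/4+φ₁/2)] = +0.0030
Δλ = +1.4870 rad (taken the short way round)
course = atan2(Δλ, Δψ) = 89.88°

89.9°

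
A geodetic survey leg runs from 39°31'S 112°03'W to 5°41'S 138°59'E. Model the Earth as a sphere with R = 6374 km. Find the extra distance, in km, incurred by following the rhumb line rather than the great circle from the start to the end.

Great circle: cos σ = sin φ₁ sin φ₂ + cos φ₁ cos φ₂ cos Δλ,  σ = 1.7584 rad → d_gc = 11207.9 km
Rhumb line: Δψ = +0.6526, q = Δφ/Δψ = 0.9049, d_rh = R√(Δφ²+q²Δλ²) = 11596.9 km
Excess = 11596.9 − 11207.9 = 389.0 ≈ 389 km

389 km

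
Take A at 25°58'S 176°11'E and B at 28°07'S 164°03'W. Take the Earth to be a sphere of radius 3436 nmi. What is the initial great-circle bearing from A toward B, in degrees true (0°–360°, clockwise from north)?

101.4°

θ = atan2( sin Δλ·cos φ₂ ,  cos φ₁ sin φ₂ − sin φ₁ cos φ₂ cos Δλ )
  = atan2(+0.2983, -0.0603) = 101.42°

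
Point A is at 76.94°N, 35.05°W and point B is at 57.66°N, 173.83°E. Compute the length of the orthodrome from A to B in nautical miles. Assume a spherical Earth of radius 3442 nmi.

Haversine: a = sin²(Δφ/2)+cos φ₁ cos φ₂ sin²(Δλ/2) = 0.14141;  σ = 2·atan2(√a,√(1−a))
σ = 44.177° → d = Rσ = 3442·0.77104 = 2654 nmi

2654 nmi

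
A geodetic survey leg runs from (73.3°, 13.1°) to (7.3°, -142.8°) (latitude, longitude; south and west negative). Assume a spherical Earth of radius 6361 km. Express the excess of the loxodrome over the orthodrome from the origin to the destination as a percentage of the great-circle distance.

22.5%

Great circle: σ = 1.7097 rad → d_gc = Rσ = 10875.6 km
Rhumb: Δφ = -1.1519, Δλ = -2.7210, Δψ = -1.7911, q = Δφ/Δψ = 0.6431 → d_rh = R√(Δφ²+q²Δλ²) = 13326.6 km
Excess = (13326.6 − 10875.6) / 10875.6 = 2451.0 / 10875.6 = 22.54% ≈ 22.5%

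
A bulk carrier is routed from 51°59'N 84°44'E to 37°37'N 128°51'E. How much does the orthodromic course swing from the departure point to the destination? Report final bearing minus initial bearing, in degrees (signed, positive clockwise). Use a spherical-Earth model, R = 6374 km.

+32.1°

Initial bearing θ₁ = atan2(sin Δλ cos φ₂, cos φ₁ sin φ₂ − sin φ₁ cos φ₂ cos Δλ) = 97.45°
Final bearing θ₂ = (initial bearing from the destination back to the start) + 180° = 129.56°
Δθ = θ₂ − θ₁ = +32.1°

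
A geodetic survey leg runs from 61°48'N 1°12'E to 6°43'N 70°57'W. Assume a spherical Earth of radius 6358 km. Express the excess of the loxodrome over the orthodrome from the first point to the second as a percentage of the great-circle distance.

Great circle: σ = 1.3213 rad → d_gc = Rσ = 8400.7 km
Rhumb: Δφ = -0.9614, Δλ = -1.2593, Δψ = -1.2641, q = Δφ/Δψ = 0.7605 → d_rh = R√(Δφ²+q²Δλ²) = 8627.9 km
Excess = (8627.9 − 8400.7) / 8400.7 = 227.2 / 8400.7 = 2.70% ≈ 2.7%

2.7%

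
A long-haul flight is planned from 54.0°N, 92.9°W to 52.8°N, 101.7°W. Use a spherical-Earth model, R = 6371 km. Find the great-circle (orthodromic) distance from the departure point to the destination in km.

Haversine: a = sin²(Δφ/2)+cos φ₁ cos φ₂ sin²(Δλ/2) = 0.00220;  σ = 2·atan2(√a,√(1−a))
σ = 5.378° → d = Rσ = 6371·0.09387 = 598 km

598 km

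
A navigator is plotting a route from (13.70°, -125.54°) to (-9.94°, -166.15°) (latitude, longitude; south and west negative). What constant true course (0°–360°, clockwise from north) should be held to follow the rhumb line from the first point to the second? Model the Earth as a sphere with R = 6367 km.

Meridional parts: M(φ₁)=+0.2414, M(φ₂)=-0.1744 → ΔM = -0.4158;  Δλ = -0.7088 rad
tan C = Δλ / ΔM = +1.7047 → C = 239.60°

239.6°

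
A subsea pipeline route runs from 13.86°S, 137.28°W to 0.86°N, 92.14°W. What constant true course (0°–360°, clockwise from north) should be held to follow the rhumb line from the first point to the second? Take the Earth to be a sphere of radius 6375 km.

71.8°

Meridional parts: M(φ₁)=-0.2443, M(φ₂)=+0.0150 → ΔM = +0.2593;  Δλ = +0.7878 rad
tan C = Δλ / ΔM = +3.0383 → C = 71.78°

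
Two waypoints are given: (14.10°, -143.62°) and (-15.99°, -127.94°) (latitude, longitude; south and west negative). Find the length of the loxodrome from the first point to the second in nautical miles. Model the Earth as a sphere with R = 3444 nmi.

Rhumb course C = atan2(Δλ, Δψ) with Δψ = ln[tan(π/4+φ₂/2)/tan(π/4+φ₁/2)] = -0.5314, Δλ = +0.2737 → C = 152.75°
d = R·|Δφ| / |cos C| = 3444·0.52517 / 0.88903 = 2034 nmi

2034 nmi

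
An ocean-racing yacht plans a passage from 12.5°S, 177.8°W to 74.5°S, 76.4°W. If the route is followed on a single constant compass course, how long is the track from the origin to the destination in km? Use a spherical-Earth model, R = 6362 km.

9723 km

Rhumb course C = atan2(Δλ, Δψ) with Δψ = ln[tan(π/4+φ₂/2)/tan(π/4+φ₁/2)] = -1.7745, Δλ = +1.7698 → C = 135.08°
d = R·|Δφ| / |cos C| = 6362·1.08210 / 0.70805 = 9723 km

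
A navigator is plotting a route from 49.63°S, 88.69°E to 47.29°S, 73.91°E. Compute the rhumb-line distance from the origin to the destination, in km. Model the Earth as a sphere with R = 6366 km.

1119 km

Δψ = ln[tan(π/4+φ₂/2)/tan(π/4+φ₁/2)] = +0.0616;  Δφ = +0.0408 rad,  Δλ = -0.2580 rad
q = Δφ/Δψ = 0.6630
d = R·√(Δφ² + q²Δλ²) = 6366·0.17583 = 1119 km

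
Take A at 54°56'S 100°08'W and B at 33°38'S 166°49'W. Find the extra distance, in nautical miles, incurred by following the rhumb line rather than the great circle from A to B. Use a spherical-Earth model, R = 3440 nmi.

Great circle: cos σ = sin φ₁ sin φ₂ + cos φ₁ cos φ₂ cos Δλ,  σ = 0.8728 rad → d_gc = 3002.5 nmi
Rhumb line: Δψ = +0.5283, q = Δφ/Δψ = 0.7037, d_rh = R√(Δφ²+q²Δλ²) = 3094.2 nmi
Excess = 3094.2 − 3002.5 = 91.7 ≈ 92 nmi

92 nmi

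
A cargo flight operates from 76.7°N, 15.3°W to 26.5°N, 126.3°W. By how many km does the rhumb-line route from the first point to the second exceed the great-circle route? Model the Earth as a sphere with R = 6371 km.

Great circle: cos σ = sin φ₁ sin φ₂ + cos φ₁ cos φ₂ cos Δλ,  σ = 1.2020 rad → d_gc = 7658.2 km
Rhumb line: Δψ = -1.6692, q = Δφ/Δψ = 0.5249, d_rh = R√(Δφ²+q²Δλ²) = 8551.8 km
Excess = 8551.8 − 7658.2 = 893.6 ≈ 894 km

894 km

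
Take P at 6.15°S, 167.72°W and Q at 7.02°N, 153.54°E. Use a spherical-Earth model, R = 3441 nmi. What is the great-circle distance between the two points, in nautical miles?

2452 nmi

Haversine: a = sin²(Δφ/2)+cos φ₁ cos φ₂ sin²(Δλ/2) = 0.12170;  σ = 2·atan2(√a,√(1−a))
σ = 40.835° → d = Rσ = 3441·0.71270 = 2452 nmi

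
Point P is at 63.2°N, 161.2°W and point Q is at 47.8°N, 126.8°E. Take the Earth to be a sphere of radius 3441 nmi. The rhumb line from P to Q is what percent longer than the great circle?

Great circle: σ = 0.7154 rad → d_gc = Rσ = 2461.7 nmi
Rhumb: Δφ = -0.2688, Δλ = -1.2566, Δψ = -0.4822, q = Δφ/Δψ = 0.5574 → d_rh = R√(Δφ²+q²Δλ²) = 2581.4 nmi
Excess = (2581.4 − 2461.7) / 2461.7 = 119.7 / 2461.7 = 4.86% ≈ 4.9%

4.9%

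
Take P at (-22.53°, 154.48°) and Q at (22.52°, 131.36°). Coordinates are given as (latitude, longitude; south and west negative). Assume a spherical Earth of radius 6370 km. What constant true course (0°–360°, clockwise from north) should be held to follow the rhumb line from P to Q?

333.4°

Δψ = ln[tan(π/4+φ₂/2)/tan(π/4+φ₁/2)] = +0.8073
Δλ = -0.4035 rad (taken the short way round)
course = atan2(Δλ, Δψ) = 333.44°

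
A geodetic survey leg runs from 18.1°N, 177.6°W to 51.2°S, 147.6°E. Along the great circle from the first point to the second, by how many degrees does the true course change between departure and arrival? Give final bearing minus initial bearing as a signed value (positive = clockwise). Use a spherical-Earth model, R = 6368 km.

At departure: θ₁ = atan2(sin Δλ cos φ₂, cos φ₁ sin φ₂ − sin φ₁ cos φ₂ cos Δλ) = 201.66°
At arrival: θ₂ = atan2(sin Δλ cos φ₁, −cos φ₂ sin φ₁ + sin φ₂ cos φ₁ cos Δλ) = 214.04°
Δθ = θ₂ − θ₁ = +12.4°

+12.4°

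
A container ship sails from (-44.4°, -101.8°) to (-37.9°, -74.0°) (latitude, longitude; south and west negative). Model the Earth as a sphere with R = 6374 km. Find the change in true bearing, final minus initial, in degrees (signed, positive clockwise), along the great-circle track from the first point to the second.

-18.5°

Initial bearing θ₁ = atan2(sin Δλ cos φ₂, cos φ₁ sin φ₂ − sin φ₁ cos φ₂ cos Δλ) = 82.34°
Final bearing θ₂ = (initial bearing from the destination back to the start) + 180° = 63.81°
Δθ = θ₂ − θ₁ = -18.5°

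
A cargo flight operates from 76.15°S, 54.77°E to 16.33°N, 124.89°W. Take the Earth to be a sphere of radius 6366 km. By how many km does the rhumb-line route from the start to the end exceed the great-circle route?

Great circle: cos σ = sin φ₁ sin φ₂ + cos φ₁ cos φ₂ cos Δλ,  σ = 2.0975 rad → d_gc = 13352.9 km
Rhumb line: Δψ = +2.3972, q = Δφ/Δψ = 0.6733, d_rh = R√(Δφ²+q²Δλ²) = 16918.5 km
Excess = 16918.5 − 13352.9 = 3565.6 ≈ 3566 km

3566 km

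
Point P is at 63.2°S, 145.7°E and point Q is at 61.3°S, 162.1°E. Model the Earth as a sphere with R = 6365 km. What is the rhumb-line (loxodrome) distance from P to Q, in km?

874 km

Δψ = ln[tan(π/4+φ₂/2)/tan(π/4+φ₁/2)] = +0.0712;  Δφ = +0.0332 rad,  Δλ = +0.2862 rad
q = Δφ/Δψ = 0.4654
d = R·√(Δφ² + q²Δλ²) = 6365·0.13729 = 874 km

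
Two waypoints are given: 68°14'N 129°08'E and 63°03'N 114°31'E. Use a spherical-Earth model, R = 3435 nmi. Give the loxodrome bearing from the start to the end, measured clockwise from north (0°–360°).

229.2°

Meridional parts: M(φ₁)=+1.6489, M(φ₂)=+1.4287 → ΔM = -0.2202;  Δλ = -0.2551 rad
tan C = Δλ / ΔM = +1.1588 → C = 229.21°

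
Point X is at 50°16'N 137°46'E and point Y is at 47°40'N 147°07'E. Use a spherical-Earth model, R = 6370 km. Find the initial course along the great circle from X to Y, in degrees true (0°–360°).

θ = atan2( sin Δλ·cos φ₂ ,  cos φ₁ sin φ₂ − sin φ₁ cos φ₂ cos Δλ )
  = atan2(+0.1094, -0.0385) = 109.38°

109.4°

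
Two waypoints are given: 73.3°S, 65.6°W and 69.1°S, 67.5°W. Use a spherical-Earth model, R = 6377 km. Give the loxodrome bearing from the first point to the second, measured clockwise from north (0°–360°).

Meridional parts: M(φ₁)=-1.9189, M(φ₂)=-1.6904 → ΔM = +0.2284;  Δλ = -0.0332 rad
tan C = Δλ / ΔM = -0.1452 → C = 351.74°

351.7°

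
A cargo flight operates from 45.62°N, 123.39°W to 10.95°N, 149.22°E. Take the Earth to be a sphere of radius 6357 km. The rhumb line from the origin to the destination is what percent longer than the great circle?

Great circle: σ = 1.4030 rad → d_gc = Rσ = 8918.7 km
Rhumb: Δφ = -0.6051, Δλ = -1.5252, Δψ = -0.7045, q = Δφ/Δψ = 0.8589 → d_rh = R√(Δφ²+q²Δλ²) = 9173.8 km
Excess = (9173.8 − 8918.7) / 8918.7 = 255.1 / 8918.7 = 2.86% ≈ 2.9%

2.9%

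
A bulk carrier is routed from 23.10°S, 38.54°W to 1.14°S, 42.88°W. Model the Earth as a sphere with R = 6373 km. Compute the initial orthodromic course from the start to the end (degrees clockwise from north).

348.5°

N = sin Δλ·cos φ₂ = -0.0757;  D = cos φ₁ sin φ₂ − sin φ₁ cos φ₂ cos Δλ = +0.3728
initial course = atan2(N, D) = 348.53°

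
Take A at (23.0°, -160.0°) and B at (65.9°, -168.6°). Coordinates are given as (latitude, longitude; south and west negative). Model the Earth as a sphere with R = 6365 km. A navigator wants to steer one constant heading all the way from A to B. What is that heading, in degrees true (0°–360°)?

Δψ = ln[tan(π/4+φ₂/2)/tan(π/4+φ₁/2)] = +1.1316
Δλ = -0.1501 rad (taken the short way round)
course = atan2(Δλ, Δψ) = 352.44°

352.4°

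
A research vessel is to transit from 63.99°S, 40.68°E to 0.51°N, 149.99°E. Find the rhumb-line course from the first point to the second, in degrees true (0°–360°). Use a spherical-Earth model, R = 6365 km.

52.3°

Meridional parts: M(φ₁)=-1.4655, M(φ₂)=+0.0089 → ΔM = +1.4744;  Δλ = +1.9078 rad
tan C = Δλ / ΔM = +1.2940 → C = 52.30°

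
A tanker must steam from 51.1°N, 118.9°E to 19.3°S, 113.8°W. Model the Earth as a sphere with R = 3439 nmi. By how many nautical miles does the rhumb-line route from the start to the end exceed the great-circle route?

305 nmi

Great circle: cos σ = sin φ₁ sin φ₂ + cos φ₁ cos φ₂ cos Δλ,  σ = 2.2349 rad → d_gc = 7685.9 nmi
Rhumb line: Δψ = -1.3843, q = Δφ/Δψ = 0.8876, d_rh = R√(Δφ²+q²Δλ²) = 7990.6 nmi
Excess = 7990.6 − 7685.9 = 304.7 ≈ 305 nmi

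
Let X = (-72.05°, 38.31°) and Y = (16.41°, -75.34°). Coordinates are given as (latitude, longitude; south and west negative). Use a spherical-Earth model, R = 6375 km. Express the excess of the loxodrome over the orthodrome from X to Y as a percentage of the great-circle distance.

7.0%

Great circle: σ = 1.9686 rad → d_gc = Rσ = 12549.5 km
Rhumb: Δφ = +1.5439, Δλ = -1.9836, Δψ = +2.1360, q = Δφ/Δψ = 0.7228 → d_rh = R√(Δφ²+q²Δλ²) = 13432.0 km
Excess = (13432.0 − 12549.5) / 12549.5 = 882.5 / 12549.5 = 7.03% ≈ 7.0%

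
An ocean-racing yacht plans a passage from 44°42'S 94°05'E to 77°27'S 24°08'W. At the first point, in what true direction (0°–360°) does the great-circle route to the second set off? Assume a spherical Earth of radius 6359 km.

θ = atan2( sin Δλ·cos φ₂ ,  cos φ₁ sin φ₂ − sin φ₁ cos φ₂ cos Δλ )
  = atan2(-0.1915, -0.7661) = 194.03°

194.0°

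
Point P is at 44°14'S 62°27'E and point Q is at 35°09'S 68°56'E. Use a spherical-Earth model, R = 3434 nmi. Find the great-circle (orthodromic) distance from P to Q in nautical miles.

Haversine: a = sin²(Δφ/2)+cos φ₁ cos φ₂ sin²(Δλ/2) = 0.00814;  σ = 2·atan2(√a,√(1−a))
σ = 10.355° → d = Rσ = 3434·0.18073 = 621 nmi

621 nmi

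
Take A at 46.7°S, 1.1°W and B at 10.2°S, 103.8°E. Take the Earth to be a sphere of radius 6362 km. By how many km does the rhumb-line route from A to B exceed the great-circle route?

475 km

Great circle: cos σ = sin φ₁ sin φ₂ + cos φ₁ cos φ₂ cos Δλ,  σ = 1.6155 rad → d_gc = 10277.8 km
Rhumb line: Δψ = +0.7450, q = Δφ/Δψ = 0.8551, d_rh = R√(Δφ²+q²Δλ²) = 10753.0 km
Excess = 10753.0 − 10277.8 = 475.2 ≈ 475 km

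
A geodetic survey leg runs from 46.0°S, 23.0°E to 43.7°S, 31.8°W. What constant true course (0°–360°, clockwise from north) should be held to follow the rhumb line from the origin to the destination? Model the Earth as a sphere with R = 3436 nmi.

Meridional parts: M(φ₁)=-0.9063, M(φ₂)=-0.8496 → ΔM = +0.0566;  Δλ = -0.9564 rad
tan C = Δλ / ΔM = -16.8883 → C = 273.39°

273.4°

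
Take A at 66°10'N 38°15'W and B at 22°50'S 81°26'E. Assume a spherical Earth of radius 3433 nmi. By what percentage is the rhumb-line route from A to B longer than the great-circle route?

Great circle: σ = 2.1405 rad → d_gc = Rσ = 7348.3 nmi
Rhumb: Δφ = -1.5533, Δλ = +2.0889, Δψ = -1.9652, q = Δφ/Δψ = 0.7904 → d_rh = R√(Δφ²+q²Δλ²) = 7782.3 nmi
Excess = (7782.3 − 7348.3) / 7348.3 = 434.0 / 7348.3 = 5.91% ≈ 5.9%

5.9%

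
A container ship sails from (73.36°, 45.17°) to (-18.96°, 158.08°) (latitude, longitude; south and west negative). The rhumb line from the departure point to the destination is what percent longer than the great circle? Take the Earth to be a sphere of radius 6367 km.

6.9%

Great circle: σ = 2.0006 rad → d_gc = Rσ = 12738.1 km
Rhumb: Δφ = -1.6113, Δλ = +1.9707, Δψ = -2.2596, q = Δφ/Δψ = 0.7131 → d_rh = R√(Δφ²+q²Δλ²) = 13612.4 km
Excess = (13612.4 − 12738.1) / 12738.1 = 874.3 / 12738.1 = 6.86% ≈ 6.9%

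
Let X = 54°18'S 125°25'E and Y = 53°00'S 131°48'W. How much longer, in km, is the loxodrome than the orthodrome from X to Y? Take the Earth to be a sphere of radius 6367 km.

Great circle: cos σ = sin φ₁ sin φ₂ + cos φ₁ cos φ₂ cos Δλ,  σ = 0.9633 rad → d_gc = 6133.0 km
Rhumb line: Δψ = +0.0383, q = Δφ/Δψ = 0.5927, d_rh = R√(Δφ²+q²Δλ²) = 6770.8 km
Excess = 6770.8 − 6133.0 = 637.8 ≈ 638 km

638 km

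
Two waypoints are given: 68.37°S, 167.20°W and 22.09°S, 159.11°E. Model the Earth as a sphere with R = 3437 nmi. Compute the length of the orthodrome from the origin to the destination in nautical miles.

cos σ = sin φ₁ sin φ₂ + cos φ₁ cos φ₂ cos Δλ
      = sin(-68.37°)sin(-22.09°) + cos(-68.37°)cos(-22.09°)cos(-33.69°) = 0.6338
σ = 50.671° → d = Rσ = 3437·0.88438 = 3040 nmi

3040 nmi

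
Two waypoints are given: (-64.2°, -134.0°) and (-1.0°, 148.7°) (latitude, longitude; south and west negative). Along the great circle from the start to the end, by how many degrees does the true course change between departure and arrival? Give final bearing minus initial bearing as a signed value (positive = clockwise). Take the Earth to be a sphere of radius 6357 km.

At departure: θ₁ = atan2(sin Δλ cos φ₂, cos φ₁ sin φ₂ − sin φ₁ cos φ₂ cos Δλ) = 281.04°
At arrival: θ₂ = atan2(sin Δλ cos φ₁, −cos φ₂ sin φ₁ + sin φ₂ cos φ₁ cos Δλ) = 334.71°
Δθ = θ₂ − θ₁ = +53.7°

+53.7°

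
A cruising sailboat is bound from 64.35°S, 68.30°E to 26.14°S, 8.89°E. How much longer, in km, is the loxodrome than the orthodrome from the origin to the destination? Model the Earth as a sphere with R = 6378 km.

150 km

Great circle: cos σ = sin φ₁ sin φ₂ + cos φ₁ cos φ₂ cos Δλ,  σ = 0.9336 rad → d_gc = 5954.8 km
Rhumb line: Δψ = +1.0070, q = Δφ/Δψ = 0.6623, d_rh = R√(Δφ²+q²Δλ²) = 6105.2 km
Excess = 6105.2 − 5954.8 = 150.4 ≈ 150 km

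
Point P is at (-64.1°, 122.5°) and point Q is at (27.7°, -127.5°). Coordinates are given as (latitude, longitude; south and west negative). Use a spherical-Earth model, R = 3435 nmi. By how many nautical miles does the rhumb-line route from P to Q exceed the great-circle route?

281 nmi

Great circle: cos σ = sin φ₁ sin φ₂ + cos φ₁ cos φ₂ cos Δλ,  σ = 2.1537 rad → d_gc = 7397.9 nmi
Rhumb line: Δψ = +1.9734, q = Δφ/Δψ = 0.8119, d_rh = R√(Δφ²+q²Δλ²) = 7678.5 nmi
Excess = 7678.5 − 7397.9 = 280.6 ≈ 281 nmi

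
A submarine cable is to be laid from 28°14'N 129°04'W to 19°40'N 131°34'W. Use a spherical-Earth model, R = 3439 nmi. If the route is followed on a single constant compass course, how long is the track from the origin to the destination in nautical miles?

Δψ = ln[tan(π/4+φ₂/2)/tan(π/4+φ₁/2)] = -0.1638;  Δφ = -0.1495 rad,  Δλ = -0.0436 rad
q = Δφ/Δψ = 0.9127
d = R·√(Δφ² + q²Δλ²) = 3439·0.15473 = 532 nmi

532 nmi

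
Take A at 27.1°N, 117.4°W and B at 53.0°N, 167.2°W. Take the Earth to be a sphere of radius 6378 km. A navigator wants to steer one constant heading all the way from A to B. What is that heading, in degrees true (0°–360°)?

304.8°

Δψ = ln[tan(π/4+φ₂/2)/tan(π/4+φ₁/2)] = +0.6032
Δλ = -0.8692 rad (taken the short way round)
course = atan2(Δλ, Δψ) = 304.76°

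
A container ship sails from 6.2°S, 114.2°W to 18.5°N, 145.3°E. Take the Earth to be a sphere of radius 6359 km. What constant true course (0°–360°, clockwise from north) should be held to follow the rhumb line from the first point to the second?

Δψ = ln[tan(π/4+φ₂/2)/tan(π/4+φ₁/2)] = +0.4371
Δλ = -1.7541 rad (taken the short way round)
course = atan2(Δλ, Δψ) = 283.99°

284.0°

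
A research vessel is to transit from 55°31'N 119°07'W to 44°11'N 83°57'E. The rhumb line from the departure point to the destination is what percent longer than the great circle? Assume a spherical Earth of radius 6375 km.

29.1%

Great circle: σ = 1.3685 rad → d_gc = Rσ = 8724.0 km
Rhumb: Δφ = -0.1978, Δλ = -2.7390, Δψ = -0.3087, q = Δφ/Δψ = 0.6408 → d_rh = R√(Δφ²+q²Δλ²) = 11259.3 km
Excess = (11259.3 − 8724.0) / 8724.0 = 2535.3 / 8724.0 = 29.06% ≈ 29.1%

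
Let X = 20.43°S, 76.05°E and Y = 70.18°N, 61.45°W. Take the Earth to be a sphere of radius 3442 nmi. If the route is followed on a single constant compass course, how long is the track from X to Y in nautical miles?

Rhumb course C = atan2(Δλ, Δψ) with Δψ = ln[tan(π/4+φ₂/2)/tan(π/4+φ₁/2)] = +2.1090, Δλ = -2.3998 → C = 311.31°
d = R·|Δφ| / |cos C| = 3442·1.58144 / 0.66013 = 8246 nmi

8246 nmi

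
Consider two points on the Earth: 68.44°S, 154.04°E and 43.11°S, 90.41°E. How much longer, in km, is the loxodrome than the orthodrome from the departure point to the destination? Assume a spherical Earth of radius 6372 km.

Great circle: cos σ = sin φ₁ sin φ₂ + cos φ₁ cos φ₂ cos Δλ,  σ = 0.7155 rad → d_gc = 4559.4 km
Rhumb line: Δψ = +0.8232, q = Δφ/Δψ = 0.5371, d_rh = R√(Δφ²+q²Δλ²) = 4730.7 km
Excess = 4730.7 − 4559.4 = 171.3 ≈ 171 km

171 km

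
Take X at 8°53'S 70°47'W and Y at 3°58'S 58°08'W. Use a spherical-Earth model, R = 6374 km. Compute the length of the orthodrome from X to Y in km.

1501 km

cos σ = sin φ₁ sin φ₂ + cos φ₁ cos φ₂ cos Δλ
      = sin(-8.88°)sin(-3.97°) + cos(-8.88°)cos(-3.97°)cos(12.65°) = 0.9724
σ = 13.494° → d = Rσ = 6374·0.23551 = 1501 km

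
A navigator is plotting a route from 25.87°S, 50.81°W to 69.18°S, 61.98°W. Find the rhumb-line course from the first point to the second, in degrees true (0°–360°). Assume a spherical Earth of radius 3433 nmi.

189.0°

Meridional parts: M(φ₁)=-0.4677, M(φ₂)=-1.6944 → ΔM = -1.2267;  Δλ = -0.1950 rad
tan C = Δλ / ΔM = +0.1589 → C = 189.03°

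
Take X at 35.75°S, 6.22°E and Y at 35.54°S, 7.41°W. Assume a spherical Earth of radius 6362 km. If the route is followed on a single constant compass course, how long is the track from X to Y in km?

1230 km

Δψ = ln[tan(π/4+φ₂/2)/tan(π/4+φ₁/2)] = +0.0045;  Δφ = +0.0037 rad,  Δλ = -0.2379 rad
q = Δφ/Δψ = 0.8126
d = R·√(Δφ² + q²Δλ²) = 6362·0.19335 = 1230 km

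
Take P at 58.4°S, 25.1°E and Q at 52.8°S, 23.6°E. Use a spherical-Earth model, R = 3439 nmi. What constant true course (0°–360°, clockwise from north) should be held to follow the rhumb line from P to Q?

351.4°

Meridional parts: M(φ₁)=-1.2624, M(φ₂)=-1.0890 → ΔM = +0.1734;  Δλ = -0.0262 rad
tan C = Δλ / ΔM = -0.1510 → C = 351.41°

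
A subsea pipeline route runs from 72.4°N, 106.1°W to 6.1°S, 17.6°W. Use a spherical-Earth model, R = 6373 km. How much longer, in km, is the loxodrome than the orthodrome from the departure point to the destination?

484 km

Great circle: cos σ = sin φ₁ sin φ₂ + cos φ₁ cos φ₂ cos Δλ,  σ = 1.6644 rad → d_gc = 10606.9 km
Rhumb line: Δψ = -1.9722, q = Δφ/Δψ = 0.6947, d_rh = R√(Δφ²+q²Δλ²) = 11090.7 km
Excess = 11090.7 − 10606.9 = 483.8 ≈ 484 km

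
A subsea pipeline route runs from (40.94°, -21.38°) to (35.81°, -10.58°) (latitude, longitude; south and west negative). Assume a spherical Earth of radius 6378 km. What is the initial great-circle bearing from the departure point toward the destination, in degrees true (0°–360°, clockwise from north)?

N = sin Δλ·cos φ₂ = +0.1520;  D = cos φ₁ sin φ₂ − sin φ₁ cos φ₂ cos Δλ = -0.0800
initial course = atan2(N, D) = 117.77°

117.8°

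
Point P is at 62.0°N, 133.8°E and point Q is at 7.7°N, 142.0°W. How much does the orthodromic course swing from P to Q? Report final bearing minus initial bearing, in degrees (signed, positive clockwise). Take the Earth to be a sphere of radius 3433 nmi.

At departure: θ₁ = atan2(sin Δλ cos φ₂, cos φ₁ sin φ₂ − sin φ₁ cos φ₂ cos Δλ) = 91.48°
At arrival: θ₂ = atan2(sin Δλ cos φ₁, −cos φ₂ sin φ₁ + sin φ₂ cos φ₁ cos Δλ) = 151.73°
Δθ = θ₂ − θ₁ = +60.3°

+60.3°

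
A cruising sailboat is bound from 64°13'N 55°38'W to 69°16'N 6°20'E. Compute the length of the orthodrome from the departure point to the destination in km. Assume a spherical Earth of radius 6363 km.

2650 km

Haversine: a = sin²(Δφ/2)+cos φ₁ cos φ₂ sin²(Δλ/2) = 0.04275;  σ = 2·atan2(√a,√(1−a))
σ = 23.865° → d = Rσ = 6363·0.41652 = 2650 km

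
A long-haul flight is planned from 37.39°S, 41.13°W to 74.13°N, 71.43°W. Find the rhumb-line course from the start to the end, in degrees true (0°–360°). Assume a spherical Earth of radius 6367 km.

348.8°

Meridional parts: M(φ₁)=-0.7045, M(φ₂)=+1.9705 → ΔM = +2.6751;  Δλ = -0.5288 rad
tan C = Δλ / ΔM = -0.1977 → C = 348.82°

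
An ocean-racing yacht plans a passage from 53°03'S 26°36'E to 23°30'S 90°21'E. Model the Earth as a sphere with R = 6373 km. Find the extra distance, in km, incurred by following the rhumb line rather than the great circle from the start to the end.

139 km

Great circle: cos σ = sin φ₁ sin φ₂ + cos φ₁ cos φ₂ cos Δλ,  σ = 0.9734 rad → d_gc = 6203.6 km
Rhumb line: Δψ = +0.6741, q = Δφ/Δψ = 0.7651, d_rh = R√(Δφ²+q²Δλ²) = 6343.0 km
Excess = 6343.0 − 6203.6 = 139.4 ≈ 139 km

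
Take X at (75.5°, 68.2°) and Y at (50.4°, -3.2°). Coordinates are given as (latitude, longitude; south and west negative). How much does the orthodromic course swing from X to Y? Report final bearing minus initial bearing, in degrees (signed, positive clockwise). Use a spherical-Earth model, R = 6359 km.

-66.5°

At departure: θ₁ = atan2(sin Δλ cos φ₂, cos φ₁ sin φ₂ − sin φ₁ cos φ₂ cos Δλ) = 269.63°
At arrival: θ₂ = atan2(sin Δλ cos φ₁, −cos φ₂ sin φ₁ + sin φ₂ cos φ₁ cos Δλ) = 203.13°
Δθ = θ₂ − θ₁ = -66.5°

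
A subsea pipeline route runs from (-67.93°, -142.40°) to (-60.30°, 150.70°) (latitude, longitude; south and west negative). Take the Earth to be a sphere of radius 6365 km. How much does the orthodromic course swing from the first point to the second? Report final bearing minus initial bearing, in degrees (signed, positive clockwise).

At departure: θ₁ = atan2(sin Δλ cos φ₂, cos φ₁ sin φ₂ − sin φ₁ cos φ₂ cos Δλ) = 252.21°
At arrival: θ₂ = atan2(sin Δλ cos φ₁, −cos φ₂ sin φ₁ + sin φ₂ cos φ₁ cos Δλ) = 313.77°
Δθ = θ₂ − θ₁ = +61.6°

+61.6°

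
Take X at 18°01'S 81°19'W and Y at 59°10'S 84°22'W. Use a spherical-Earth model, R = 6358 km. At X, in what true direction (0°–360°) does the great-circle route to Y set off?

182.4°

N = sin Δλ·cos φ₂ = -0.0273;  D = cos φ₁ sin φ₂ − sin φ₁ cos φ₂ cos Δλ = -0.6583
initial course = atan2(N, D) = 182.37°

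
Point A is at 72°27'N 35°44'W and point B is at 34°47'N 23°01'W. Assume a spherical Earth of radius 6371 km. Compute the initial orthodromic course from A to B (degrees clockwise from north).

163.0°

N = sin Δλ·cos φ₂ = +0.1808;  D = cos φ₁ sin φ₂ − sin φ₁ cos φ₂ cos Δλ = -0.5919
initial course = atan2(N, D) = 163.01°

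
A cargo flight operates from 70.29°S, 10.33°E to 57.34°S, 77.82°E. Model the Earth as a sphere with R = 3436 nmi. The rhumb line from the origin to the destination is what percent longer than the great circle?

Great circle: σ = 0.5311 rad → d_gc = Rσ = 1824.9 nmi
Rhumb: Δφ = +0.2260, Δλ = +1.1779, Δψ = +0.5227, q = Δφ/Δψ = 0.4324 → d_rh = R√(Δφ²+q²Δλ²) = 1914.7 nmi
Excess = (1914.7 − 1824.9) / 1824.9 = 89.8 / 1824.9 = 4.92% ≈ 4.9%

4.9%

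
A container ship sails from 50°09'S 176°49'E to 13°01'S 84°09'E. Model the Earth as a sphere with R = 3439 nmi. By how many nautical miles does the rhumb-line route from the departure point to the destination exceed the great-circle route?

Great circle: cos σ = sin φ₁ sin φ₂ + cos φ₁ cos φ₂ cos Δλ,  σ = 1.4264 rad → d_gc = 4905.5 nmi
Rhumb line: Δψ = +0.7856, q = Δφ/Δψ = 0.8250, d_rh = R√(Δφ²+q²Δλ²) = 5101.2 nmi
Excess = 5101.2 − 4905.5 = 195.7 ≈ 196 nmi

196 nmi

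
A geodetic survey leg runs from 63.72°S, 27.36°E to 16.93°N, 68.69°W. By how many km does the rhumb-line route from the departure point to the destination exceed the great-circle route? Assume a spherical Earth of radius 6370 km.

415 km

Great circle: cos σ = sin φ₁ sin φ₂ + cos φ₁ cos φ₂ cos Δλ,  σ = 1.8815 rad → d_gc = 11985.28 km
Rhumb line: Δψ = +1.7547, q = Δφ/Δψ = 0.8022, d_rh = R√(Δφ²+q²Δλ²) = 12400.77 km
Excess = 12400.77 − 11985.28 = 415.49 ≈ 415 km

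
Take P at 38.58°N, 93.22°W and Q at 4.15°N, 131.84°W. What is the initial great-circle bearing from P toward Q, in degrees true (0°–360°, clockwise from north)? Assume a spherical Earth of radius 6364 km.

235.4°

N = sin Δλ·cos φ₂ = -0.6225;  D = cos φ₁ sin φ₂ − sin φ₁ cos φ₂ cos Δλ = -0.4294
initial course = atan2(N, D) = 235.40°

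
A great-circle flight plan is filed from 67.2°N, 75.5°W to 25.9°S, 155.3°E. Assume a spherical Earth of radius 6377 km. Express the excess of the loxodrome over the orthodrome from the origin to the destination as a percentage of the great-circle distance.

Great circle: σ = 2.2434 rad → d_gc = Rσ = 14305.9 km
Rhumb: Δφ = -1.6249, Δλ = -2.2550, Δψ = -2.0696, q = Δφ/Δψ = 0.7851 → d_rh = R√(Δφ²+q²Δλ²) = 15324.5 km
Excess = (15324.5 − 14305.9) / 14305.9 = 1018.6 / 14305.9 = 7.12% ≈ 7.1%

7.1%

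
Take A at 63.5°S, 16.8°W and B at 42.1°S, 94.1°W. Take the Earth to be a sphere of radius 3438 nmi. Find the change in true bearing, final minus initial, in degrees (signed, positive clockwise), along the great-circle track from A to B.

+65.9°

At departure: θ₁ = atan2(sin Δλ cos φ₂, cos φ₁ sin φ₂ − sin φ₁ cos φ₂ cos Δλ) = 258.05°
At arrival: θ₂ = atan2(sin Δλ cos φ₁, −cos φ₂ sin φ₁ + sin φ₂ cos φ₁ cos Δλ) = 323.96°
Δθ = θ₂ − θ₁ = +65.9°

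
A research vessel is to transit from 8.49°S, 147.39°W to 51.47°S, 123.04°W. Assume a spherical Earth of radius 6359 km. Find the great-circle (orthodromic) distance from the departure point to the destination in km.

cos σ = sin φ₁ sin φ₂ + cos φ₁ cos φ₂ cos Δλ
      = sin(-8.49°)sin(-51.47°) + cos(-8.49°)cos(-51.47°)cos(24.35°) = 0.6768
σ = 47.407° → d = Rσ = 6359·0.82741 = 5261 km

5261 km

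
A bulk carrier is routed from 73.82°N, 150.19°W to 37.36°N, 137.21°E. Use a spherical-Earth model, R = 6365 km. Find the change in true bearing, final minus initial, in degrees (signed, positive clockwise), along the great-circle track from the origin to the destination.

At departure: θ₁ = atan2(sin Δλ cos φ₂, cos φ₁ sin φ₂ − sin φ₁ cos φ₂ cos Δλ) = 265.54°
At arrival: θ₂ = atan2(sin Δλ cos φ₁, −cos φ₂ sin φ₁ + sin φ₂ cos φ₁ cos Δλ) = 200.46°
Δθ = θ₂ − θ₁ = -65.1°

-65.1°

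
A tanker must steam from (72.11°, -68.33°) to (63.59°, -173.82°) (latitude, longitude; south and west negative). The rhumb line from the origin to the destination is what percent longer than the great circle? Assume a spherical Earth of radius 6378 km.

Great circle: σ = 0.6166 rad → d_gc = Rσ = 3932.8 km
Rhumb: Δφ = -0.1487, Δλ = -1.8411, Δψ = -0.3993, q = Δφ/Δψ = 0.3724 → d_rh = R√(Δφ²+q²Δλ²) = 4475.2 km
Excess = (4475.2 − 3932.8) / 3932.8 = 542.4 / 3932.8 = 13.79% ≈ 13.8%

13.8%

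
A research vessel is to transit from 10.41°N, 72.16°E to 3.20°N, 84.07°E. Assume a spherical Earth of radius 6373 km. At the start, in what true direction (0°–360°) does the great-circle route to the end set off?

120.6°

N = sin Δλ·cos φ₂ = +0.2061;  D = cos φ₁ sin φ₂ − sin φ₁ cos φ₂ cos Δλ = -0.1216
initial course = atan2(N, D) = 120.55°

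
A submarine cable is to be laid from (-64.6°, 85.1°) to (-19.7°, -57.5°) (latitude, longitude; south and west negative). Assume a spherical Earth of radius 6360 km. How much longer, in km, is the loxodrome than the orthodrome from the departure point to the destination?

1881 km

Great circle: cos σ = sin φ₁ sin φ₂ + cos φ₁ cos φ₂ cos Δλ,  σ = 1.5871 rad → d_gc = 10093.9 km
Rhumb line: Δψ = +1.1392, q = Δφ/Δψ = 0.6879, d_rh = R√(Δφ²+q²Δλ²) = 11974.8 km
Excess = 11974.8 − 10093.9 = 1880.9 ≈ 1881 km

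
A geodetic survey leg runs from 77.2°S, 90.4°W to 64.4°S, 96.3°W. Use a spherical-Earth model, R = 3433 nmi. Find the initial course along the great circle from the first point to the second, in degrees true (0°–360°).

N = sin Δλ·cos φ₂ = -0.0444;  D = cos φ₁ sin φ₂ − sin φ₁ cos φ₂ cos Δλ = +0.2193
initial course = atan2(N, D) = 348.55°

348.6°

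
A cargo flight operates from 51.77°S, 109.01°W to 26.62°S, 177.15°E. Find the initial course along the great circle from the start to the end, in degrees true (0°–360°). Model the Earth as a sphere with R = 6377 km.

N = sin Δλ·cos φ₂ = -0.8587;  D = cos φ₁ sin φ₂ − sin φ₁ cos φ₂ cos Δλ = -0.0818
initial course = atan2(N, D) = 264.56°

264.6°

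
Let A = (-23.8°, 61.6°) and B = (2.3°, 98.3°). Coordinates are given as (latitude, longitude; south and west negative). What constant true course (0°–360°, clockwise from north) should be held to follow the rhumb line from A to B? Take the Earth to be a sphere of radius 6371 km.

Meridional parts: M(φ₁)=-0.4279, M(φ₂)=+0.0402 → ΔM = +0.4680;  Δλ = +0.6405 rad
tan C = Δλ / ΔM = +1.3686 → C = 53.84°

53.8°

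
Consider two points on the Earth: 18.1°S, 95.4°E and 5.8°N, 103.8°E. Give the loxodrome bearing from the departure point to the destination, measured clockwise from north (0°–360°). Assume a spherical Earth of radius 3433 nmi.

19.1°

Meridional parts: M(φ₁)=-0.3213, M(φ₂)=+0.1014 → ΔM = +0.4227;  Δλ = +0.1466 rad
tan C = Δλ / ΔM = +0.3468 → C = 19.13°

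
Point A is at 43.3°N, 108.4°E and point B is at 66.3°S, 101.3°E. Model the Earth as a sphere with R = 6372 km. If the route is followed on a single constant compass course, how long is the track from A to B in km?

12205 km

Δψ = ln[tan(π/4+φ₂/2)/tan(π/4+φ₁/2)] = -2.4015;  Δφ = -1.9129 rad,  Δλ = -0.1239 rad
q = Δφ/Δψ = 0.7965
d = R·√(Δφ² + q²Δλ²) = 6372·1.91543 = 12205 km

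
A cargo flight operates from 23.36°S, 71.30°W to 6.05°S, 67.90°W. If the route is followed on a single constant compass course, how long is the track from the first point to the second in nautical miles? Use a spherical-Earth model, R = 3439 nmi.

1057 nmi

Rhumb course C = atan2(Δλ, Δψ) with Δψ = ln[tan(π/4+φ₂/2)/tan(π/4+φ₁/2)] = +0.3137, Δλ = +0.0593 → C = 10.71°
d = R·|Δφ| / |cos C| = 3439·0.30212 / 0.98258 = 1057 nmi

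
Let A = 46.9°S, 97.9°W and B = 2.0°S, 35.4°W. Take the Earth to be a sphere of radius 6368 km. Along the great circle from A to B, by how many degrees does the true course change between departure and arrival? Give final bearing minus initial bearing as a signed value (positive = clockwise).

Initial bearing θ₁ = atan2(sin Δλ cos φ₂, cos φ₁ sin φ₂ − sin φ₁ cos φ₂ cos Δλ) = 70.55°
Final bearing θ₂ = (initial bearing from the destination back to the start) + 180° = 40.14°
Δθ = θ₂ − θ₁ = -30.4°

-30.4°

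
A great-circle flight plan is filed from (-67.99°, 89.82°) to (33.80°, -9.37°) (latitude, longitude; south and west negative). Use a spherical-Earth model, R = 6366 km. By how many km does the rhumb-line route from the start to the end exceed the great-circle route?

409 km

Great circle: cos σ = sin φ₁ sin φ₂ + cos φ₁ cos φ₂ cos Δλ,  σ = 2.1718 rad → d_gc = 13825.8 km
Rhumb line: Δψ = +2.2649, q = Δφ/Δψ = 0.7844, d_rh = R√(Δφ²+q²Δλ²) = 14235.0 km
Excess = 14235.0 − 13825.8 = 409.2 ≈ 409 km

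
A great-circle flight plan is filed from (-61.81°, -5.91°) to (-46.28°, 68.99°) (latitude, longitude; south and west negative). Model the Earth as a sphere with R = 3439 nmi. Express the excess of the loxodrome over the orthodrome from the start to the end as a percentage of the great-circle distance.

Great circle: σ = 0.7640 rad → d_gc = Rσ = 2627.5 nmi
Rhumb: Δφ = +0.2710, Δλ = +1.3073, Δψ = +0.4686, q = Δφ/Δψ = 0.5784 → d_rh = R√(Δφ²+q²Δλ²) = 2762.3 nmi
Excess = (2762.3 − 2627.5) / 2627.5 = 134.8 / 2627.5 = 5.13% ≈ 5.1%

5.1%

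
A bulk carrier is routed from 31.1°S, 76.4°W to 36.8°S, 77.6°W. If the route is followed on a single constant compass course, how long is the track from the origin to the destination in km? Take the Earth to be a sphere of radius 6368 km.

Δψ = ln[tan(π/4+φ₂/2)/tan(π/4+φ₁/2)] = -0.1200;  Δφ = -0.0995 rad,  Δλ = -0.0209 rad
q = Δφ/Δψ = 0.8289
d = R·√(Δφ² + q²Δλ²) = 6368·0.10099 = 643 km

643 km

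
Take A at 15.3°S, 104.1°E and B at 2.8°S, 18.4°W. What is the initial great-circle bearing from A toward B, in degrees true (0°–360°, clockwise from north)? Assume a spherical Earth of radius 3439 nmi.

N = sin Δλ·cos φ₂ = -0.8424;  D = cos φ₁ sin φ₂ − sin φ₁ cos φ₂ cos Δλ = -0.1887
initial course = atan2(N, D) = 257.37°

257.4°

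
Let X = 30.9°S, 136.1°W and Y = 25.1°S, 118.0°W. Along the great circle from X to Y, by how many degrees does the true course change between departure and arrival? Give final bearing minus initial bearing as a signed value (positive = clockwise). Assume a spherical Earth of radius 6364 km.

Initial bearing θ₁ = atan2(sin Δλ cos φ₂, cos φ₁ sin φ₂ − sin φ₁ cos φ₂ cos Δλ) = 74.50°
Final bearing θ₂ = (initial bearing from the destination back to the start) + 180° = 65.93°
Δθ = θ₂ − θ₁ = -8.6°

-8.6°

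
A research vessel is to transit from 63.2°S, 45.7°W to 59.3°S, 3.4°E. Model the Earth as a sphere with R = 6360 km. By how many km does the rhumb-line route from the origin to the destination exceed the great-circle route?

Great circle: cos σ = sin φ₁ sin φ₂ + cos φ₁ cos φ₂ cos Δλ,  σ = 0.4073 rad → d_gc = 2590.2 km
Rhumb line: Δψ = +0.1417, q = Δφ/Δψ = 0.4803, d_rh = R√(Δφ²+q²Δλ²) = 2653.2 km
Excess = 2653.2 − 2590.2 = 63.0 ≈ 63 km

63 km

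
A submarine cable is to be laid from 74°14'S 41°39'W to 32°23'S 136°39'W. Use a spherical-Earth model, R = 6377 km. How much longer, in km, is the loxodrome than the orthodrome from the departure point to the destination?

572 km

Great circle: cos σ = sin φ₁ sin φ₂ + cos φ₁ cos φ₂ cos Δλ,  σ = 1.0525 rad → d_gc = 6711.6 km
Rhumb line: Δψ = +1.3792, q = Δφ/Δψ = 0.5296, d_rh = R√(Δφ²+q²Δλ²) = 7283.7 km
Excess = 7283.7 − 6711.6 = 572.1 ≈ 572 km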